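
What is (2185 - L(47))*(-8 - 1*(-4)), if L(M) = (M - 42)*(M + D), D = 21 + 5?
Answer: -7280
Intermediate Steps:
D = 26
L(M) = (-42 + M)*(26 + M) (L(M) = (M - 42)*(M + 26) = (-42 + M)*(26 + M))
(2185 - L(47))*(-8 - 1*(-4)) = (2185 - (-1092 + 47² - 16*47))*(-8 - 1*(-4)) = (2185 - (-1092 + 2209 - 752))*(-8 + 4) = (2185 - 1*365)*(-4) = (2185 - 365)*(-4) = 1820*(-4) = -7280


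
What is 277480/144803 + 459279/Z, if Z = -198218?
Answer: -11503446397/28702561054 ≈ -0.40078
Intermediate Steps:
277480/144803 + 459279/Z = 277480/144803 + 459279/(-198218) = 277480*(1/144803) + 459279*(-1/198218) = 277480/144803 - 459279/198218 = -11503446397/28702561054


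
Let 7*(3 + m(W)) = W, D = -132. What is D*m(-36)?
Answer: 7524/7 ≈ 1074.9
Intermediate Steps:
m(W) = -3 + W/7
D*m(-36) = -132*(-3 + (⅐)*(-36)) = -132*(-3 - 36/7) = -132*(-57/7) = 7524/7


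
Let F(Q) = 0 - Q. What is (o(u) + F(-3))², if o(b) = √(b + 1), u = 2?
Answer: (3 + √3)² ≈ 22.392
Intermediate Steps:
F(Q) = -Q
o(b) = √(1 + b)
(o(u) + F(-3))² = (√(1 + 2) - 1*(-3))² = (√3 + 3)² = (3 + √3)²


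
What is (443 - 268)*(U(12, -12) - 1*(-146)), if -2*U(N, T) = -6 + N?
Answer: 25025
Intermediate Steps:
U(N, T) = 3 - N/2 (U(N, T) = -(-6 + N)/2 = 3 - N/2)
(443 - 268)*(U(12, -12) - 1*(-146)) = (443 - 268)*((3 - ½*12) - 1*(-146)) = 175*((3 - 6) + 146) = 175*(-3 + 146) = 175*143 = 25025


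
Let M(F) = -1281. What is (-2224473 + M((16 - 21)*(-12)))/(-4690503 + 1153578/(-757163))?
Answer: 561752858634/1183825492189 ≈ 0.47452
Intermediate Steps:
(-2224473 + M((16 - 21)*(-12)))/(-4690503 + 1153578/(-757163)) = (-2224473 - 1281)/(-4690503 + 1153578/(-757163)) = -2225754/(-4690503 + 1153578*(-1/757163)) = -2225754/(-4690503 - 1153578/757163) = -2225754/(-3551476476567/757163) = -2225754*(-757163/3551476476567) = 561752858634/1183825492189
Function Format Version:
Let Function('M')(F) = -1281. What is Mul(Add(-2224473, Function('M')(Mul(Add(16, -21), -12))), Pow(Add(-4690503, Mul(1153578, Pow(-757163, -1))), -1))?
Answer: Rational(561752858634, 1183825492189) ≈ 0.47452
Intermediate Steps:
Mul(Add(-2224473, Function('M')(Mul(Add(16, -21), -12))), Pow(Add(-4690503, Mul(1153578, Pow(-757163, -1))), -1)) = Mul(Add(-2224473, -1281), Pow(Add(-4690503, Mul(1153578, Pow(-757163, -1))), -1)) = Mul(-2225754, Pow(Add(-4690503, Mul(1153578, Rational(-1, 757163))), -1)) = Mul(-2225754, Pow(Add(-4690503, Rational(-1153578, 757163)), -1)) = Mul(-2225754, Pow(Rational(-3551476476567, 757163), -1)) = Mul(-2225754, Rational(-757163, 3551476476567)) = Rational(561752858634, 1183825492189)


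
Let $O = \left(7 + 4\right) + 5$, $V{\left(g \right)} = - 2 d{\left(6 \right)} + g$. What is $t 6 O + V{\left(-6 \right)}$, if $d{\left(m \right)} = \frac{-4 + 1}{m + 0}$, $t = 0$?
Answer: $-5$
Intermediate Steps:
$d{\left(m \right)} = - \frac{3}{m}$
$V{\left(g \right)} = 1 + g$ ($V{\left(g \right)} = - 2 \left(- \frac{3}{6}\right) + g = - 2 \left(\left(-3\right) \frac{1}{6}\right) + g = \left(-2\right) \left(- \frac{1}{2}\right) + g = 1 + g$)
$O = 16$ ($O = 11 + 5 = 16$)
$t 6 O + V{\left(-6 \right)} = 0 \cdot 6 \cdot 16 + \left(1 - 6\right) = 0 \cdot 16 - 5 = 0 - 5 = -5$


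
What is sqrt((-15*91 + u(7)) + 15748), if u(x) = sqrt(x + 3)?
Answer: sqrt(14383 + sqrt(10)) ≈ 119.94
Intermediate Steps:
u(x) = sqrt(3 + x)
sqrt((-15*91 + u(7)) + 15748) = sqrt((-15*91 + sqrt(3 + 7)) + 15748) = sqrt((-1365 + sqrt(10)) + 15748) = sqrt(14383 + sqrt(10))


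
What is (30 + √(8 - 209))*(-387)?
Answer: -11610 - 387*I*√201 ≈ -11610.0 - 5486.7*I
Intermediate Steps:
(30 + √(8 - 209))*(-387) = (30 + √(-201))*(-387) = (30 + I*√201)*(-387) = -11610 - 387*I*√201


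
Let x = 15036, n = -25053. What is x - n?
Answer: 40089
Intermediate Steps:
x - n = 15036 - 1*(-25053) = 15036 + 25053 = 40089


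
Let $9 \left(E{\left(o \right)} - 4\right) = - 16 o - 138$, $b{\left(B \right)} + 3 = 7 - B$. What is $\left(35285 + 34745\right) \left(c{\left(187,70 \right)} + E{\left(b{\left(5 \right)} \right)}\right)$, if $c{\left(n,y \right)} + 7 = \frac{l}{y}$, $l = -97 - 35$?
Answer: $- \frac{81360854}{63} \approx -1.2914 \cdot 10^{6}$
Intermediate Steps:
$b{\left(B \right)} = 4 - B$ ($b{\left(B \right)} = -3 - \left(-7 + B\right) = 4 - B$)
$E{\left(o \right)} = - \frac{34}{3} - \frac{16 o}{9}$ ($E{\left(o \right)} = 4 + \frac{- 16 o - 138}{9} = 4 + \frac{-138 - 16 o}{9} = 4 - \left(\frac{46}{3} + \frac{16 o}{9}\right) = - \frac{34}{3} - \frac{16 o}{9}$)
$l = -132$ ($l = -97 - 35 = -132$)
$c{\left(n,y \right)} = -7 - \frac{132}{y}$
$\left(35285 + 34745\right) \left(c{\left(187,70 \right)} + E{\left(b{\left(5 \right)} \right)}\right) = \left(35285 + 34745\right) \left(\left(-7 - \frac{132}{70}\right) - \left(\frac{34}{3} + \frac{16 \left(4 - 5\right)}{9}\right)\right) = 70030 \left(\left(-7 - \frac{66}{35}\right) - \left(\frac{34}{3} + \frac{16 \left(4 - 5\right)}{9}\right)\right) = 70030 \left(\left(-7 - \frac{66}{35}\right) - \frac{86}{9}\right) = 70030 \left(- \frac{311}{35} + \left(- \frac{34}{3} + \frac{16}{9}\right)\right) = 70030 \left(- \frac{311}{35} - \frac{86}{9}\right) = 70030 \left(- \frac{5809}{315}\right) = - \frac{81360854}{63}$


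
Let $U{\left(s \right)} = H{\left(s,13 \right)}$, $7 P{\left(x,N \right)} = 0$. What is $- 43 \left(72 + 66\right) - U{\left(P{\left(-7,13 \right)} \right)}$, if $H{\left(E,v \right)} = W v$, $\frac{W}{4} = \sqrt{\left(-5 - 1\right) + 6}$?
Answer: $-5934$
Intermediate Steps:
$W = 0$ ($W = 4 \sqrt{\left(-5 - 1\right) + 6} = 4 \sqrt{-6 + 6} = 4 \sqrt{0} = 4 \cdot 0 = 0$)
$P{\left(x,N \right)} = 0$ ($P{\left(x,N \right)} = \frac{1}{7} \cdot 0 = 0$)
$H{\left(E,v \right)} = 0$ ($H{\left(E,v \right)} = 0 v = 0$)
$U{\left(s \right)} = 0$
$- 43 \left(72 + 66\right) - U{\left(P{\left(-7,13 \right)} \right)} = - 43 \left(72 + 66\right) - 0 = \left(-43\right) 138 + 0 = -5934 + 0 = -5934$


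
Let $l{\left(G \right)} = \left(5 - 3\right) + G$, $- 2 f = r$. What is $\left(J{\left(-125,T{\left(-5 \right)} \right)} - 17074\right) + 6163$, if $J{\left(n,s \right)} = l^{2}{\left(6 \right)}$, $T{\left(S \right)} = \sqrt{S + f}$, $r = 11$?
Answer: $-10847$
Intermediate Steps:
$f = - \frac{11}{2}$ ($f = \left(- \frac{1}{2}\right) 11 = - \frac{11}{2} \approx -5.5$)
$T{\left(S \right)} = \sqrt{- \frac{11}{2} + S}$ ($T{\left(S \right)} = \sqrt{S - \frac{11}{2}} = \sqrt{- \frac{11}{2} + S}$)
$l{\left(G \right)} = 2 + G$
$J{\left(n,s \right)} = 64$ ($J{\left(n,s \right)} = \left(2 + 6\right)^{2} = 8^{2} = 64$)
$\left(J{\left(-125,T{\left(-5 \right)} \right)} - 17074\right) + 6163 = \left(64 - 17074\right) + 6163 = -17010 + 6163 = -10847$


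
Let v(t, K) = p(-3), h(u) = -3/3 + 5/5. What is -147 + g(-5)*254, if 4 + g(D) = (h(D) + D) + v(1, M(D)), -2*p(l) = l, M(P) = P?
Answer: -2052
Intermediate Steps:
h(u) = 0 (h(u) = -3*⅓ + 5*(⅕) = -1 + 1 = 0)
p(l) = -l/2
v(t, K) = 3/2 (v(t, K) = -½*(-3) = 3/2)
g(D) = -5/2 + D (g(D) = -4 + ((0 + D) + 3/2) = -4 + (D + 3/2) = -4 + (3/2 + D) = -5/2 + D)
-147 + g(-5)*254 = -147 + (-5/2 - 5)*254 = -147 - 15/2*254 = -147 - 1905 = -2052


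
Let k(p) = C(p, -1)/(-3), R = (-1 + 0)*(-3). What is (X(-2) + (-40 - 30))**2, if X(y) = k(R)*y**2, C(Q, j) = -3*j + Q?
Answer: 6084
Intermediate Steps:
R = 3 (R = -1*(-3) = 3)
C(Q, j) = Q - 3*j
k(p) = -1 - p/3 (k(p) = (p - 3*(-1))/(-3) = (p + 3)*(-1/3) = (3 + p)*(-1/3) = -1 - p/3)
X(y) = -2*y**2 (X(y) = (-1 - 1/3*3)*y**2 = (-1 - 1)*y**2 = -2*y**2)
(X(-2) + (-40 - 30))**2 = (-2*(-2)**2 + (-40 - 30))**2 = (-2*4 - 70)**2 = (-8 - 70)**2 = (-78)**2 = 6084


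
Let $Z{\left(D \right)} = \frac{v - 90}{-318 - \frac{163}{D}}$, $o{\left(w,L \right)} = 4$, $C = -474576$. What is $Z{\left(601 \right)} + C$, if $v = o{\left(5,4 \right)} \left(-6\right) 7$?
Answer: $- \frac{90777216798}{191281} \approx -4.7458 \cdot 10^{5}$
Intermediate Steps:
$v = -168$ ($v = 4 \left(-6\right) 7 = \left(-24\right) 7 = -168$)
$Z{\left(D \right)} = - \frac{258}{-318 - \frac{163}{D}}$ ($Z{\left(D \right)} = \frac{-168 - 90}{-318 - \frac{163}{D}} = - \frac{258}{-318 - \frac{163}{D}}$)
$Z{\left(601 \right)} + C = 258 \cdot 601 \frac{1}{163 + 318 \cdot 601} - 474576 = 258 \cdot 601 \frac{1}{163 + 191118} - 474576 = 258 \cdot 601 \cdot \frac{1}{191281} - 474576 = \frac{155058}{191281} - 474576 = - \frac{90777216798}{191281}$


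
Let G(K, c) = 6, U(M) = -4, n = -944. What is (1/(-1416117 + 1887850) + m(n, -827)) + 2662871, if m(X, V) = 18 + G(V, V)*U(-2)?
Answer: 1256161295046/471733 ≈ 2.6629e+6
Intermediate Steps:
m(X, V) = -6 (m(X, V) = 18 + 6*(-4) = 18 - 24 = -6)
(1/(-1416117 + 1887850) + m(n, -827)) + 2662871 = (1/(-1416117 + 1887850) - 6) + 2662871 = (1/471733 - 6) + 2662871 = -2830397/471733 + 2662871 = 1256161295046/471733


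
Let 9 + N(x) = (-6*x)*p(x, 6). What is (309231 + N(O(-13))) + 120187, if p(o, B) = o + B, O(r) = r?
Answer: 428863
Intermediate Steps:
p(o, B) = B + o
N(x) = -9 - 6*x*(6 + x) (N(x) = -9 + (-6*x)*(6 + x) = -9 - 6*x*(6 + x))
(309231 + N(O(-13))) + 120187 = (309231 + (-9 - 6*(-13)*(6 - 13))) + 120187 = (309231 + (-9 - 6*(-13)*(-7))) + 120187 = (309231 + (-9 - 546)) + 120187 = (309231 - 555) + 120187 = 308676 + 120187 = 428863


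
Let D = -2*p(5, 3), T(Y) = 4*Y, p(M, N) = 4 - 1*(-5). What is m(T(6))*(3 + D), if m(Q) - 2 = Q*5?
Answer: -1830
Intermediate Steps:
p(M, N) = 9 (p(M, N) = 4 + 5 = 9)
D = -18 (D = -2*9 = -18)
m(Q) = 2 + 5*Q (m(Q) = 2 + Q*5 = 2 + 5*Q)
m(T(6))*(3 + D) = (2 + 5*(4*6))*(3 - 18) = (2 + 5*24)*(-15) = (2 + 120)*(-15) = 122*(-15) = -1830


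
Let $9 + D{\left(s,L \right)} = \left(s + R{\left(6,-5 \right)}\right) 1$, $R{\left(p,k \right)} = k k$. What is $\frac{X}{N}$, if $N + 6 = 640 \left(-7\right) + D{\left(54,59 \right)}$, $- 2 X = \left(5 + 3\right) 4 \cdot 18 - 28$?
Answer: $\frac{137}{2208} \approx 0.062047$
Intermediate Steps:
$R{\left(p,k \right)} = k^{2}$
$D{\left(s,L \right)} = 16 + s$ ($D{\left(s,L \right)} = -9 + \left(s + \left(-5\right)^{2}\right) 1 = -9 + \left(s + 25\right) 1 = -9 + \left(25 + s\right) 1 = -9 + \left(25 + s\right) = 16 + s$)
$X = -274$ ($X = - \frac{\left(5 + 3\right) 4 \cdot 18 - 28}{2} = - \frac{8 \cdot 4 \cdot 18 - 28}{2} = - \frac{32 \cdot 18 - 28}{2} = - \frac{576 - 28}{2} = \left(- \frac{1}{2}\right) 548 = -274$)
$N = -4416$ ($N = -6 + \left(640 \left(-7\right) + \left(16 + 54\right)\right) = -6 + \left(-4480 + 70\right) = -6 - 4410 = -4416$)
$\frac{X}{N} = - \frac{274}{-4416} = \left(-274\right) \left(- \frac{1}{4416}\right) = \frac{137}{2208}$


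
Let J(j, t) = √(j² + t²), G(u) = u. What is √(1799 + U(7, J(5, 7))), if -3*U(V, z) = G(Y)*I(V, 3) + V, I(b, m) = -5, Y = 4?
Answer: √16230/3 ≈ 42.466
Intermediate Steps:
U(V, z) = 20/3 - V/3 (U(V, z) = -(4*(-5) + V)/3 = -(-20 + V)/3 = 20/3 - V/3)
√(1799 + U(7, J(5, 7))) = √(1799 + (20/3 - ⅓*7)) = √(1799 + (20/3 - 7/3)) = √(1799 + 13/3) = √(5410/3) = √16230/3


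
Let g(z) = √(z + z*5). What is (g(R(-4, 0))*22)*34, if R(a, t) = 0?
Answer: 0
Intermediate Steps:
g(z) = √6*√z (g(z) = √(z + 5*z) = √(6*z) = √6*√z)
(g(R(-4, 0))*22)*34 = ((√6*√0)*22)*34 = ((√6*0)*22)*34 = (0*22)*34 = 0*34 = 0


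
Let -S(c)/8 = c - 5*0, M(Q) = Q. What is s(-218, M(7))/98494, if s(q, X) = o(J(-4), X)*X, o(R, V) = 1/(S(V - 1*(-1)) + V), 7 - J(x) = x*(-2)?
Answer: -7/5614158 ≈ -1.2468e-6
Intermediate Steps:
S(c) = -8*c (S(c) = -8*(c - 5*0) = -8*(c + 0) = -8*c)
J(x) = 7 + 2*x (J(x) = 7 - x*(-2) = 7 - (-2)*x = 7 + 2*x)
o(R, V) = 1/(-8 - 7*V) (o(R, V) = 1/(-8*(V - 1*(-1)) + V) = 1/(-8*(V + 1) + V) = 1/(-8*(1 + V) + V) = 1/((-8 - 8*V) + V) = 1/(-8 - 7*V))
s(q, X) = X/(-8 - 7*X)
s(-218, M(7))/98494 = (7/(-8 - 7*7))/98494 = (7/(-8 - 49))*(1/98494) = (7/(-57))*(1/98494) = (7*(-1/57))*(1/98494) = -7/57*1/98494 = -7/5614158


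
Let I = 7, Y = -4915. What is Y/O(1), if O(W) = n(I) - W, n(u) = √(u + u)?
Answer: -4915/13 - 4915*√14/13 ≈ -1792.7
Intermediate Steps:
n(u) = √2*√u (n(u) = √(2*u) = √2*√u)
O(W) = √14 - W (O(W) = √2*√7 - W = √14 - W)
Y/O(1) = -4915/(√14 - 1*1) = -4915/(√14 - 1) = -4915/(-1 + √14)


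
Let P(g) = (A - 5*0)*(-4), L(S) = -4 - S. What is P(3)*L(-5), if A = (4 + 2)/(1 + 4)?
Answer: -24/5 ≈ -4.8000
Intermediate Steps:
A = 6/5 ≈ 1.2000
P(g) = -24/5 (P(g) = (6/5 - 5*0)*(-4) = (6/5 + 0)*(-4) = (6/5)*(-4) = -24/5)
P(3)*L(-5) = -24*(-4 - 1*(-5))/5 = -24*(-4 + 5)/5 = -24/5*1 = -24/5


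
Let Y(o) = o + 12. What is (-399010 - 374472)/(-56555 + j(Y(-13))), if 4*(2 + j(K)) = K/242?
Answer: 748730576/54747177 ≈ 13.676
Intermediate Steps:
Y(o) = 12 + o
j(K) = -2 + K/968 (j(K) = -2 + (K/242)/4 = -2 + K/968)
(-399010 - 374472)/(-56555 + j(Y(-13))) = (-399010 - 374472)/(-56555 + (-2 + (12 - 13)/968)) = -773482/(-56555 + (-2 + (1/968)*(-1))) = -773482/(-56555 + (-2 - 1/968)) = -773482/(-56555 - 1937/968) = -773482/(-54747177/968) = -773482*(-968/54747177) = 748730576/54747177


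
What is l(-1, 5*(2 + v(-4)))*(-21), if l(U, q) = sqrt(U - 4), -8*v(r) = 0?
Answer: -21*I*sqrt(5) ≈ -46.957*I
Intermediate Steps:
v(r) = 0 (v(r) = -1/8*0 = 0)
l(U, q) = sqrt(-4 + U)
l(-1, 5*(2 + v(-4)))*(-21) = sqrt(-4 - 1)*(-21) = sqrt(-5)*(-21) = (I*sqrt(5))*(-21) = -21*I*sqrt(5)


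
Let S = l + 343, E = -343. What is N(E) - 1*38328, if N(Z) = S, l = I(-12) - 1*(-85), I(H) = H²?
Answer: -37756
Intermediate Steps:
l = 229 (l = (-12)² - 1*(-85) = 144 + 85 = 229)
S = 572 (S = 229 + 343 = 572)
N(Z) = 572
N(E) - 1*38328 = 572 - 1*38328 = 572 - 38328 = -37756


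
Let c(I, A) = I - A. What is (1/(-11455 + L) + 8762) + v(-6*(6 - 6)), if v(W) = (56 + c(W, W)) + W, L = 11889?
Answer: 3827013/434 ≈ 8818.0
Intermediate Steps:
v(W) = 56 + W (v(W) = (56 + (W - W)) + W = (56 + 0) + W = 56 + W)
(1/(-11455 + L) + 8762) + v(-6*(6 - 6)) = (1/(-11455 + 11889) + 8762) + (56 - 6*(6 - 6)) = (1/434 + 8762) + (56 - 6*0) = (1/434 + 8762) + (56 + 0) = 3802709/434 + 56 = 3827013/434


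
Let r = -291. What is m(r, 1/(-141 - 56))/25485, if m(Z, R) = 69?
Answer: 23/8495 ≈ 0.0027075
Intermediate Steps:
m(r, 1/(-141 - 56))/25485 = 69/25485 = 69*(1/25485) = 23/8495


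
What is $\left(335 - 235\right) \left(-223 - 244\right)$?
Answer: $-46700$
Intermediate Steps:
$\left(335 - 235\right) \left(-223 - 244\right) = 100 \left(-223 - 244\right) = 100 \left(-467\right) = -46700$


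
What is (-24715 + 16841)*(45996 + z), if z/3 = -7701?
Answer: -180259482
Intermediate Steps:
z = -23103 (z = 3*(-7701) = -23103)
(-24715 + 16841)*(45996 + z) = (-24715 + 16841)*(45996 - 23103) = -7874*22893 = -180259482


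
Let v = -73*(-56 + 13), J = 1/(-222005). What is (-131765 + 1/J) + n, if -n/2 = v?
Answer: -360048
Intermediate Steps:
J = -1/222005 ≈ -4.5044e-6
v = 3139 (v = -73*(-43) = 3139)
n = -6278 (n = -2*3139 = -6278)
(-131765 + 1/J) + n = (-131765 + 1/(-1/222005)) - 6278 = (-131765 - 222005) - 6278 = -353770 - 6278 = -360048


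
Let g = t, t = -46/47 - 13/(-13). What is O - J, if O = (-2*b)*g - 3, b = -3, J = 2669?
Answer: -125578/47 ≈ -2671.9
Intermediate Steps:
t = 1/47 (t = -46*1/47 - 13*(-1/13) = -46/47 + 1 = 1/47 ≈ 0.021277)
g = 1/47 ≈ 0.021277
O = -135/47 (O = -2*(-3)*(1/47) - 3 = 6*(1/47) - 3 = 6/47 - 3 = -135/47 ≈ -2.8723)
O - J = -135/47 - 1*2669 = -135/47 - 2669 = -125578/47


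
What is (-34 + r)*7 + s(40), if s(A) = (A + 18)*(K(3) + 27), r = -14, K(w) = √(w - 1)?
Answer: 1230 + 58*√2 ≈ 1312.0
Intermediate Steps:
K(w) = √(-1 + w)
s(A) = (18 + A)*(27 + √2) (s(A) = (A + 18)*(√(-1 + 3) + 27) = (18 + A)*(√2 + 27) = (18 + A)*(27 + √2))
(-34 + r)*7 + s(40) = (-34 - 14)*7 + (486 + 18*√2 + 27*40 + 40*√2) = -48*7 + (486 + 18*√2 + 1080 + 40*√2) = -336 + (1566 + 58*√2) = 1230 + 58*√2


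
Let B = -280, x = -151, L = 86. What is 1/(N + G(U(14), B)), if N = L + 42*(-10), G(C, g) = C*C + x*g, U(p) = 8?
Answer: 1/42010 ≈ 2.3804e-5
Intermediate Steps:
G(C, g) = C**2 - 151*g (G(C, g) = C*C - 151*g = C**2 - 151*g)
N = -334 (N = 86 + 42*(-10) = 86 - 420 = -334)
1/(N + G(U(14), B)) = 1/(-334 + (8**2 - 151*(-280))) = 1/(-334 + (64 + 42280)) = 1/(-334 + 42344) = 1/42010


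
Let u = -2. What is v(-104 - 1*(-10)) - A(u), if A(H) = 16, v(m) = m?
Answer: -110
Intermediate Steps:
v(-104 - 1*(-10)) - A(u) = (-104 - 1*(-10)) - 1*16 = (-104 + 10) - 16 = -94 - 16 = -110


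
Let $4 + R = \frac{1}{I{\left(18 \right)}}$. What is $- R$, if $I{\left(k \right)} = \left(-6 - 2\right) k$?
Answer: $\frac{577}{144} \approx 4.0069$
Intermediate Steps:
$I{\left(k \right)} = - 8 k$
$R = - \frac{577}{144}$ ($R = -4 + \frac{1}{\left(-8\right) 18} = -4 + \frac{1}{-144} = -4 - \frac{1}{144} = - \frac{577}{144} \approx -4.0069$)
$- R = \left(-1\right) \left(- \frac{577}{144}\right) = \frac{577}{144}$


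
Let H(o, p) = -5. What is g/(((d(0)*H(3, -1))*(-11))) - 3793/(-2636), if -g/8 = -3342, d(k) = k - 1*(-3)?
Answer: 23700647/144980 ≈ 163.48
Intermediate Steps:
d(k) = 3 + k (d(k) = k + 3 = 3 + k)
g = 26736 (g = -8*(-3342) = 26736)
g/(((d(0)*H(3, -1))*(-11))) - 3793/(-2636) = 26736/((((3 + 0)*(-5))*(-11))) - 3793/(-2636) = 26736/(((3*(-5))*(-11))) - 3793*(-1/2636) = 26736/((-15*(-11))) + 3793/2636 = 26736/165 + 3793/2636 = 26736*(1/165) + 3793/2636 = 8912/55 + 3793/2636 = 23700647/144980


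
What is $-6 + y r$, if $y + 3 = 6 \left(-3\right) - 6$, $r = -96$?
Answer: $2586$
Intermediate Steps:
$y = -27$ ($y = -3 + \left(6 \left(-3\right) - 6\right) = -3 - 24 = -27$)
$-6 + y r = -6 - -2592 = -6 + 2592 = 2586$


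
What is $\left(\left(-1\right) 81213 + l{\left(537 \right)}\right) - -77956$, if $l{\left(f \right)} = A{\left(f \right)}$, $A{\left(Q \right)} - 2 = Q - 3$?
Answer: $-2721$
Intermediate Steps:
$A{\left(Q \right)} = -1 + Q$ ($A{\left(Q \right)} = 2 + \left(Q - 3\right) = 2 + \left(-3 + Q\right) = -1 + Q$)
$l{\left(f \right)} = -1 + f$
$\left(\left(-1\right) 81213 + l{\left(537 \right)}\right) - -77956 = \left(\left(-1\right) 81213 + \left(-1 + 537\right)\right) - -77956 = \left(-81213 + 536\right) + \left(-68303 + 146259\right) = -80677 + 77956 = -2721$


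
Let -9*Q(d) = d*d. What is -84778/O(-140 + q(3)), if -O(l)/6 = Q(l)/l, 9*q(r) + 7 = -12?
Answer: 1144503/1279 ≈ 894.84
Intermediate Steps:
q(r) = -19/9 (q(r) = -7/9 + (⅑)*(-12) = -7/9 - 4/3 = -19/9)
Q(d) = -d²/9 (Q(d) = -d*d/9 = -d²/9)
O(l) = 2*l/3 (O(l) = -6*(-l²/9)/l = -(-2)*l/3 = 2*l/3)
-84778/O(-140 + q(3)) = -84778*3/(2*(-140 - 19/9)) = -84778/((⅔)*(-1279/9)) = -84778/(-2558/27) = -84778*(-27/2558) = 1144503/1279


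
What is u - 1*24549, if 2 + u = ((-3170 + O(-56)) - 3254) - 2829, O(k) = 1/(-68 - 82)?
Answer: -5070601/150 ≈ -33804.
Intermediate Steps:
O(k) = -1/150 (O(k) = 1/(-150) = -1/150)
u = -1388251/150 (u = -2 + (((-3170 - 1/150) - 3254) - 2829) = -2 + ((-475501/150 - 3254) - 2829) = -2 + (-963601/150 - 2829) = -2 - 1387951/150 = -1388251/150 ≈ -9255.0)
u - 1*24549 = -1388251/150 - 1*24549 = -1388251/150 - 24549 = -5070601/150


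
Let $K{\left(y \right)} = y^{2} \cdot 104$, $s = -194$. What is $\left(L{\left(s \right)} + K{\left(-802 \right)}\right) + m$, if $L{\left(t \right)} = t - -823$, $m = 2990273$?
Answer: $69884118$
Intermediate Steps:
$L{\left(t \right)} = 823 + t$ ($L{\left(t \right)} = t + 823 = 823 + t$)
$K{\left(y \right)} = 104 y^{2}$
$\left(L{\left(s \right)} + K{\left(-802 \right)}\right) + m = \left(\left(823 - 194\right) + 104 \left(-802\right)^{2}\right) + 2990273 = \left(629 + 104 \cdot 643204\right) + 2990273 = \left(629 + 66893216\right) + 2990273 = 66893845 + 2990273 = 69884118$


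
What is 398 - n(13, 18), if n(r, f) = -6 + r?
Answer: 391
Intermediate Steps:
398 - n(13, 18) = 398 - (-6 + 13) = 398 - 1*7 = 398 - 7 = 391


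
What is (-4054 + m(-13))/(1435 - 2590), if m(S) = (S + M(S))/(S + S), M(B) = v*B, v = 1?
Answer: 193/55 ≈ 3.5091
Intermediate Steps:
M(B) = B (M(B) = 1*B = B)
m(S) = 1 (m(S) = (S + S)/(S + S) = (2*S)/((2*S)) = (2*S)*(1/(2*S)) = 1)
(-4054 + m(-13))/(1435 - 2590) = (-4054 + 1)/(1435 - 2590) = -4053/(-1155) = -4053*(-1/1155) = 193/55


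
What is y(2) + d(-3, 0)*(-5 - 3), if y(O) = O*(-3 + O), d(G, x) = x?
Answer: -2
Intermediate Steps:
y(2) + d(-3, 0)*(-5 - 3) = 2*(-3 + 2) + 0*(-5 - 3) = 2*(-1) + 0*(-8) = -2 + 0 = -2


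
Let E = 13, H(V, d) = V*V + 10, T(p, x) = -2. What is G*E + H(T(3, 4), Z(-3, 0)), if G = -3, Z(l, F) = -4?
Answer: -25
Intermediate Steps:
H(V, d) = 10 + V**2 (H(V, d) = V**2 + 10 = 10 + V**2)
G*E + H(T(3, 4), Z(-3, 0)) = -3*13 + (10 + (-2)**2) = -39 + (10 + 4) = -39 + 14 = -25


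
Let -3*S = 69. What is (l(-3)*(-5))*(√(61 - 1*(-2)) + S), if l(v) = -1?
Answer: -115 + 15*√7 ≈ -75.314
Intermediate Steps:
S = -23 (S = -⅓*69 = -23)
(l(-3)*(-5))*(√(61 - 1*(-2)) + S) = (-1*(-5))*(√(61 - 1*(-2)) - 23) = 5*(√(61 + 2) - 23) = 5*(√63 - 23) = 5*(3*√7 - 23) = 5*(-23 + 3*√7) = -115 + 15*√7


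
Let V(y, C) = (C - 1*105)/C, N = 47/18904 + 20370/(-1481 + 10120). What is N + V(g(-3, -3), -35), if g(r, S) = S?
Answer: 1038727137/163311656 ≈ 6.3604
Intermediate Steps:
N = 385480513/163311656 (N = 47*(1/18904) + 20370/8639 = 47/18904 + 20370*(1/8639) = 47/18904 + 20370/8639 = 385480513/163311656 ≈ 2.3604)
V(y, C) = (-105 + C)/C (V(y, C) = (C - 105)/C = (-105 + C)/C)
N + V(g(-3, -3), -35) = 385480513/163311656 + (-105 - 35)/(-35) = 385480513/163311656 - 1/35*(-140) = 385480513/163311656 + 4 = 1038727137/163311656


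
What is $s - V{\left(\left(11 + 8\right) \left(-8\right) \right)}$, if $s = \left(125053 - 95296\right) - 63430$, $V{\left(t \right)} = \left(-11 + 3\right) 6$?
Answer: $-33625$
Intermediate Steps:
$V{\left(t \right)} = -48$ ($V{\left(t \right)} = \left(-8\right) 6 = -48$)
$s = -33673$ ($s = 29757 - 63430 = -33673$)
$s - V{\left(\left(11 + 8\right) \left(-8\right) \right)} = -33673 - -48 = -33673 + 48 = -33625$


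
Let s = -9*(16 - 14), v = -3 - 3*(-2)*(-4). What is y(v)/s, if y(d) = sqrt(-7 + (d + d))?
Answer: -I*sqrt(61)/18 ≈ -0.4339*I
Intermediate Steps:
v = -27 (v = -3 - (-6)*(-4) = -3 - 1*24 = -3 - 24 = -27)
y(d) = sqrt(-7 + 2*d)
s = -18 (s = -9*2 = -18)
y(v)/s = sqrt(-7 + 2*(-27))/(-18) = sqrt(-7 - 54)*(-1/18) = sqrt(-61)*(-1/18) = (I*sqrt(61))*(-1/18) = -I*sqrt(61)/18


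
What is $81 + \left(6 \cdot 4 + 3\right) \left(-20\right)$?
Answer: $-459$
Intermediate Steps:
$81 + \left(6 \cdot 4 + 3\right) \left(-20\right) = 81 + \left(24 + 3\right) \left(-20\right) = 81 + 27 \left(-20\right) = 81 - 540 = -459$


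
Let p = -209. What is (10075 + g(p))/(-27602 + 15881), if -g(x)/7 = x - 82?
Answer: -12112/11721 ≈ -1.0334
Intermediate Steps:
g(x) = 574 - 7*x (g(x) = -7*(x - 82) = -7*(-82 + x) = 574 - 7*x)
(10075 + g(p))/(-27602 + 15881) = (10075 + (574 - 7*(-209)))/(-27602 + 15881) = (10075 + (574 + 1463))/(-11721) = (10075 + 2037)*(-1/11721) = 12112*(-1/11721) = -12112/11721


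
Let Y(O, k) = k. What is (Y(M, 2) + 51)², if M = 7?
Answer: 2809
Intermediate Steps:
(Y(M, 2) + 51)² = (2 + 51)² = 53² = 2809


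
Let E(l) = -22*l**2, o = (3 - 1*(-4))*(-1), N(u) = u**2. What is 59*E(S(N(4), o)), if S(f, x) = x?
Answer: -63602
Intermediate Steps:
o = -7 (o = (3 + 4)*(-1) = 7*(-1) = -7)
59*E(S(N(4), o)) = 59*(-22*(-7)**2) = 59*(-22*49) = 59*(-1078) = -63602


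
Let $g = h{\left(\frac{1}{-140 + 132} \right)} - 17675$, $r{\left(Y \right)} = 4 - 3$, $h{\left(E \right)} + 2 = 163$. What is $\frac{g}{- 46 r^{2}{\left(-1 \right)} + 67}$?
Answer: $-834$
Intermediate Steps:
$h{\left(E \right)} = 161$ ($h{\left(E \right)} = -2 + 163 = 161$)
$r{\left(Y \right)} = 1$ ($r{\left(Y \right)} = 4 - 3 = 1$)
$g = -17514$ ($g = 161 - 17675 = -17514$)
$\frac{g}{- 46 r^{2}{\left(-1 \right)} + 67} = - \frac{17514}{- 46 \cdot 1^{2} + 67} = - \frac{17514}{\left(-46\right) 1 + 67} = - \frac{17514}{-46 + 67} = - \frac{17514}{21} = \left(-17514\right) \frac{1}{21} = -834$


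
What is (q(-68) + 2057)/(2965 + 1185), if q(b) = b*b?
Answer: 6681/4150 ≈ 1.6099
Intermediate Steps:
q(b) = b²
(q(-68) + 2057)/(2965 + 1185) = ((-68)² + 2057)/(2965 + 1185) = (4624 + 2057)/4150 = 6681*(1/4150) = 6681/4150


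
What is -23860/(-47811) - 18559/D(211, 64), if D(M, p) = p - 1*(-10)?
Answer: -885558709/3538014 ≈ -250.30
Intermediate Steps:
D(M, p) = 10 + p (D(M, p) = p + 10 = 10 + p)
-23860/(-47811) - 18559/D(211, 64) = -23860/(-47811) - 18559/(10 + 64) = -23860*(-1/47811) - 18559/74 = 23860/47811 - 18559*1/74 = 23860/47811 - 18559/74 = -885558709/3538014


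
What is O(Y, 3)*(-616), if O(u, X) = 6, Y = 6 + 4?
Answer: -3696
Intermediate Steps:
Y = 10
O(Y, 3)*(-616) = 6*(-616) = -3696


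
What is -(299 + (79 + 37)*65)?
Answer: -7839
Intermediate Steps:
-(299 + (79 + 37)*65) = -(299 + 116*65) = -(299 + 7540) = -1*7839 = -7839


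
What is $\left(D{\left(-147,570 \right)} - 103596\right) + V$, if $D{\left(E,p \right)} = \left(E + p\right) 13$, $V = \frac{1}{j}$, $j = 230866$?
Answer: $- \frac{22647262001}{230866} \approx -98097.0$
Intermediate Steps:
$V = \frac{1}{230866} \approx 4.3315 \cdot 10^{-6}$
$D{\left(E,p \right)} = 13 E + 13 p$
$\left(D{\left(-147,570 \right)} - 103596\right) + V = \left(\left(13 \left(-147\right) + 13 \cdot 570\right) - 103596\right) + \frac{1}{230866} = \left(\left(-1911 + 7410\right) - 103596\right) + \frac{1}{230866} = \left(5499 - 103596\right) + \frac{1}{230866} = -98097 + \frac{1}{230866} = - \frac{22647262001}{230866}$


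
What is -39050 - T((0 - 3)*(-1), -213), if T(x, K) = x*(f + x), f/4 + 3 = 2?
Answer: -39047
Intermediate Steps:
f = -4 (f = -12 + 4*2 = -12 + 8 = -4)
T(x, K) = x*(-4 + x)
-39050 - T((0 - 3)*(-1), -213) = -39050 - (0 - 3)*(-1)*(-4 + (0 - 3)*(-1)) = -39050 - (-3*(-1))*(-4 - 3*(-1)) = -39050 - 3*(-4 + 3) = -39050 - 3*(-1) = -39050 - 1*(-3) = -39050 + 3 = -39047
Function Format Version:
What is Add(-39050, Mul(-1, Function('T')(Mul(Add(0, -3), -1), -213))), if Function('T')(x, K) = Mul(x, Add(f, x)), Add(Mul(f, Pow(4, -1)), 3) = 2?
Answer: -39047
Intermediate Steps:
f = -4 (f = Add(-12, Mul(4, 2)) = Add(-12, 8) = -4)
Function('T')(x, K) = Mul(x, Add(-4, x))
Add(-39050, Mul(-1, Function('T')(Mul(Add(0, -3), -1), -213))) = Add(-39050, Mul(-1, Mul(Mul(Add(0, -3), -1), Add(-4, Mul(Add(0, -3), -1))))) = Add(-39050, Mul(-1, Mul(Mul(-3, -1), Add(-4, Mul(-3, -1))))) = Add(-39050, Mul(-1, Mul(3, Add(-4, 3)))) = Add(-39050, Mul(-1, Mul(3, -1))) = Add(-39050, Mul(-1, -3)) = Add(-39050, 3) = -39047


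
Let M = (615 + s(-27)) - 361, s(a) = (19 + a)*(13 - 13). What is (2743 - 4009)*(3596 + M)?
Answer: -4874100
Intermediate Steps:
s(a) = 0 (s(a) = (19 + a)*0 = 0)
M = 254 (M = (615 + 0) - 361 = 615 - 361 = 254)
(2743 - 4009)*(3596 + M) = (2743 - 4009)*(3596 + 254) = -1266*3850 = -4874100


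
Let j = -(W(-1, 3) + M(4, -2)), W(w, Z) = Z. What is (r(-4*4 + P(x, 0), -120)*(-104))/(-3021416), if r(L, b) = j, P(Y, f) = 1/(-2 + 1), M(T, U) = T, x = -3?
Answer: -91/377677 ≈ -0.00024095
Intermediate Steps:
P(Y, f) = -1 (P(Y, f) = 1/(-1) = -1)
j = -7 (j = -(3 + 4) = -1*7 = -7)
r(L, b) = -7
(r(-4*4 + P(x, 0), -120)*(-104))/(-3021416) = -7*(-104)/(-3021416) = 728*(-1/3021416) = -91/377677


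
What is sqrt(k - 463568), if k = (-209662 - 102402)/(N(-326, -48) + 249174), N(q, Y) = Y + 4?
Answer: 4*I*sqrt(449559008423805)/124565 ≈ 680.86*I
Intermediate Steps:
N(q, Y) = 4 + Y
k = -156032/124565 (k = (-209662 - 102402)/((4 - 48) + 249174) = -312064/(-44 + 249174) = -312064/249130 = -312064*1/249130 = -156032/124565 ≈ -1.2526)
sqrt(k - 463568) = sqrt(-156032/124565 - 463568) = sqrt(-57744503952/124565) = 4*I*sqrt(449559008423805)/124565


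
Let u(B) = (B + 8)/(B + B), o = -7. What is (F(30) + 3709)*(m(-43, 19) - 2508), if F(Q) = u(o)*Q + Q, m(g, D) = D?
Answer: -65107262/7 ≈ -9.3010e+6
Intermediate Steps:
u(B) = (8 + B)/(2*B) (u(B) = (8 + B)/((2*B)) = (8 + B)*(1/(2*B)) = (8 + B)/(2*B))
F(Q) = 13*Q/14 (F(Q) = ((½)*(8 - 7)/(-7))*Q + Q = ((½)*(-⅐)*1)*Q + Q = -Q/14 + Q = 13*Q/14)
(F(30) + 3709)*(m(-43, 19) - 2508) = ((13/14)*30 + 3709)*(19 - 2508) = (195/7 + 3709)*(-2489) = (26158/7)*(-2489) = -65107262/7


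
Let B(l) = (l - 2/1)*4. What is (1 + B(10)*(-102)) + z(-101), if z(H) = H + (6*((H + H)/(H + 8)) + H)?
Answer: -107011/31 ≈ -3452.0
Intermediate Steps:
B(l) = -8 + 4*l (B(l) = (l - 2*1)*4 = (l - 2)*4 = (-2 + l)*4 = -8 + 4*l)
z(H) = 2*H + 12*H/(8 + H) (z(H) = H + (6*((2*H)/(8 + H)) + H) = H + (6*(2*H/(8 + H)) + H) = H + (12*H/(8 + H) + H) = H + (H + 12*H/(8 + H)) = 2*H + 12*H/(8 + H))
(1 + B(10)*(-102)) + z(-101) = (1 + (-8 + 4*10)*(-102)) + 2*(-101)*(14 - 101)/(8 - 101) = (1 + (-8 + 40)*(-102)) + 2*(-101)*(-87)/(-93) = (1 + 32*(-102)) + 2*(-101)*(-1/93)*(-87) = (1 - 3264) - 5858/31 = -3263 - 5858/31 = -107011/31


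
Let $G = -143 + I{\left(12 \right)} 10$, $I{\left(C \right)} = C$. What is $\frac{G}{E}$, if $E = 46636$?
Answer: $- \frac{23}{46636} \approx -0.00049318$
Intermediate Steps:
$G = -23$ ($G = -143 + 12 \cdot 10 = -143 + 120 = -23$)
$\frac{G}{E} = - \frac{23}{46636}$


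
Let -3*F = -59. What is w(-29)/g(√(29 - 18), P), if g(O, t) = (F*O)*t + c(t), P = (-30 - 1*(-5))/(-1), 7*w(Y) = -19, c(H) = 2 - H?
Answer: -3933/167489798 - 84075*√11/167489798 ≈ -0.0016883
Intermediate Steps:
F = 59/3 (F = -⅓*(-59) = 59/3 ≈ 19.667)
w(Y) = -19/7 (w(Y) = (⅐)*(-19) = -19/7)
P = 25 (P = (-30 + 5)*(-1) = -25*(-1) = 25)
g(O, t) = 2 - t + 59*O*t/3 (g(O, t) = (59*O/3)*t + (2 - t) = 59*O*t/3 + (2 - t) = 2 - t + 59*O*t/3)
w(-29)/g(√(29 - 18), P) = -19/(7*(2 - 1*25 + (59/3)*√(29 - 18)*25)) = -19/(7*(2 - 25 + (59/3)*√11*25)) = -19/(7*(2 - 25 + 1475*√11/3)) = -19/(7*(-23 + 1475*√11/3))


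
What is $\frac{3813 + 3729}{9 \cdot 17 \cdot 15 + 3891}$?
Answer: $\frac{1257}{1031} \approx 1.2192$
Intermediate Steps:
$\frac{3813 + 3729}{9 \cdot 17 \cdot 15 + 3891} = \frac{7542}{153 \cdot 15 + 3891} = \frac{7542}{2295 + 3891} = \frac{7542}{6186} = 7542 \cdot \frac{1}{6186} = \frac{1257}{1031}$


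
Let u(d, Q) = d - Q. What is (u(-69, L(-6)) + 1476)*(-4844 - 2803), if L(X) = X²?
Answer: -10484037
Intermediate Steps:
(u(-69, L(-6)) + 1476)*(-4844 - 2803) = ((-69 - 1*(-6)²) + 1476)*(-4844 - 2803) = ((-69 - 1*36) + 1476)*(-7647) = ((-69 - 36) + 1476)*(-7647) = (-105 + 1476)*(-7647) = 1371*(-7647) = -10484037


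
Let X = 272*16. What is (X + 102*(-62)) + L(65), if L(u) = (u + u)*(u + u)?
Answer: 14928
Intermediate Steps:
L(u) = 4*u² (L(u) = (2*u)*(2*u) = 4*u²)
X = 4352
(X + 102*(-62)) + L(65) = (4352 + 102*(-62)) + 4*65² = (4352 - 6324) + 4*4225 = -1972 + 16900 = 14928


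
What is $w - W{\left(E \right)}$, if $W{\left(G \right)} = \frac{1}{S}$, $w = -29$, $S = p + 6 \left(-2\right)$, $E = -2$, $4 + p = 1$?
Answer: $- \frac{434}{15} \approx -28.933$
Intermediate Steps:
$p = -3$ ($p = -4 + 1 = -3$)
$S = -15$ ($S = -3 + 6 \left(-2\right) = -3 - 12 = -15$)
$W{\left(G \right)} = - \frac{1}{15}$ ($W{\left(G \right)} = \frac{1}{-15} = - \frac{1}{15}$)
$w - W{\left(E \right)} = -29 - - \frac{1}{15} = -29 + \frac{1}{15} = - \frac{434}{15}$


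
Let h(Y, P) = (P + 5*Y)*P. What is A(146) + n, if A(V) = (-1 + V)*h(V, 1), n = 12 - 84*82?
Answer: 99119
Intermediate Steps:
n = -6876 (n = 12 - 6888 = -6876)
h(Y, P) = P*(P + 5*Y)
A(V) = (1 + 5*V)*(-1 + V) (A(V) = (-1 + V)*(1*(1 + 5*V)) = (-1 + V)*(1 + 5*V) = (1 + 5*V)*(-1 + V))
A(146) + n = (1 + 5*146)*(-1 + 146) - 6876 = (1 + 730)*145 - 6876 = 731*145 - 6876 = 105995 - 6876 = 99119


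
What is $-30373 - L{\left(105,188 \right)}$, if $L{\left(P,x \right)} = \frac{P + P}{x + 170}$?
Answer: $- \frac{5436872}{179} \approx -30374.0$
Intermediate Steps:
$L{\left(P,x \right)} = \frac{2 P}{170 + x}$
$-30373 - L{\left(105,188 \right)} = -30373 - 2 \cdot 105 \frac{1}{170 + 188} = -30373 - 2 \cdot 105 \cdot \frac{1}{358} = -30373 - \frac{105}{179} = - \frac{5436872}{179}$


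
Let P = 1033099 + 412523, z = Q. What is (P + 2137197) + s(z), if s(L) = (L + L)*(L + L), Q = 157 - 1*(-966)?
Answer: 8627335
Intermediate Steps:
Q = 1123 (Q = 157 + 966 = 1123)
z = 1123
s(L) = 4*L² (s(L) = (2*L)*(2*L) = 4*L²)
P = 1445622
(P + 2137197) + s(z) = (1445622 + 2137197) + 4*1123² = 3582819 + 4*1261129 = 3582819 + 5044516 = 8627335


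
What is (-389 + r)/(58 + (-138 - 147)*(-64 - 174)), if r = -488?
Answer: -877/67888 ≈ -0.012918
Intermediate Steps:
(-389 + r)/(58 + (-138 - 147)*(-64 - 174)) = (-389 - 488)/(58 + (-138 - 147)*(-64 - 174)) = -877/(58 - 285*(-238)) = -877/(58 + 67830) = -877/67888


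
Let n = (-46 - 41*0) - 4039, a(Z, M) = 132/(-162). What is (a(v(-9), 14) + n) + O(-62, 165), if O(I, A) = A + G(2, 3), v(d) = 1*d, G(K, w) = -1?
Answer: -105889/27 ≈ -3921.8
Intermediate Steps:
v(d) = d
a(Z, M) = -22/27 (a(Z, M) = 132*(-1/162) = -22/27)
O(I, A) = -1 + A (O(I, A) = A - 1 = -1 + A)
n = -4085 (n = (-46 + 0) - 4039 = -46 - 4039 = -4085)
(a(v(-9), 14) + n) + O(-62, 165) = (-22/27 - 4085) + (-1 + 165) = -110317/27 + 164 = -105889/27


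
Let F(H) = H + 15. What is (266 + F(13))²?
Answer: 86436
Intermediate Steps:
F(H) = 15 + H
(266 + F(13))² = (266 + (15 + 13))² = (266 + 28)² = 294² = 86436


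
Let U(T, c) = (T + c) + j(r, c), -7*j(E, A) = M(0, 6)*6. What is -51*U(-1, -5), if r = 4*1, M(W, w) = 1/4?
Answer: 4437/14 ≈ 316.93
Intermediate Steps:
M(W, w) = ¼
r = 4
j(E, A) = -3/14 (j(E, A) = -6/28 = -⅐*3/2 = -3/14)
U(T, c) = -3/14 + T + c (U(T, c) = (T + c) - 3/14 = -3/14 + T + c)
-51*U(-1, -5) = -51*(-3/14 - 1 - 5) = -51*(-87/14) = 4437/14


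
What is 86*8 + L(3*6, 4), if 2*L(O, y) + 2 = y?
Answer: 689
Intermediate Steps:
L(O, y) = -1 + y/2
86*8 + L(3*6, 4) = 86*8 + (-1 + (½)*4) = 688 + (-1 + 2) = 688 + 1 = 689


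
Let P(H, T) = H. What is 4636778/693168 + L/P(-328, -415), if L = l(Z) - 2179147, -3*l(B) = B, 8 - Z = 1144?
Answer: 47242917227/7104972 ≈ 6649.3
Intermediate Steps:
Z = -1136 (Z = 8 - 1*1144 = 8 - 1144 = -1136)
l(B) = -B/3
L = -6536305/3 (L = -⅓*(-1136) - 2179147 = 1136/3 - 2179147 = -6536305/3 ≈ -2.1788e+6)
4636778/693168 + L/P(-328, -415) = 4636778/693168 - 6536305/3/(-328) = 4636778*(1/693168) - 6536305/3*(-1/328) = 2318389/346584 + 6536305/984 = 47242917227/7104972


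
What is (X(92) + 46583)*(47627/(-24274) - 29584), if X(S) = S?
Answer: -33520568087025/24274 ≈ -1.3809e+9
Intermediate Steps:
(X(92) + 46583)*(47627/(-24274) - 29584) = (92 + 46583)*(47627/(-24274) - 29584) = 46675*(47627*(-1/24274) - 29584) = 46675*(-47627/24274 - 29584) = 46675*(-718169643/24274) = -33520568087025/24274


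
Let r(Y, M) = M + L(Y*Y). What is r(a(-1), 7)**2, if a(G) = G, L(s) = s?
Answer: 64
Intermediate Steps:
r(Y, M) = M + Y**2 (r(Y, M) = M + Y*Y = M + Y**2)
r(a(-1), 7)**2 = (7 + (-1)**2)**2 = (7 + 1)**2 = 8**2 = 64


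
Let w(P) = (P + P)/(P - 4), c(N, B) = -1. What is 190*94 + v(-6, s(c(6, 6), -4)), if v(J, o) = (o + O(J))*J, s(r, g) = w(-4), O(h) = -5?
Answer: 17884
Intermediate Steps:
w(P) = 2*P/(-4 + P) (w(P) = (2*P)/(-4 + P) = 2*P/(-4 + P))
s(r, g) = 1 (s(r, g) = 2*(-4)/(-4 - 4) = 2*(-4)/(-8) = 2*(-4)*(-⅛) = 1)
v(J, o) = J*(-5 + o) (v(J, o) = (o - 5)*J = (-5 + o)*J = J*(-5 + o))
190*94 + v(-6, s(c(6, 6), -4)) = 190*94 - 6*(-5 + 1) = 17860 - 6*(-4) = 17860 + 24 = 17884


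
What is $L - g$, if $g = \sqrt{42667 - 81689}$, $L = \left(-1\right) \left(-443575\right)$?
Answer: $443575 - i \sqrt{39022} \approx 4.4358 \cdot 10^{5} - 197.54 i$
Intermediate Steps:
$L = 443575$
$g = i \sqrt{39022}$ ($g = \sqrt{-39022} = i \sqrt{39022} \approx 197.54 i$)
$L - g = 443575 - i \sqrt{39022}$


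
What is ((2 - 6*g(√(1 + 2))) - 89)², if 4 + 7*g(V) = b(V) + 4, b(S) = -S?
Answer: 370989/49 - 1044*√3/7 ≈ 7312.9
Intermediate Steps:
g(V) = -V/7 (g(V) = -4/7 + (-V + 4)/7 = -4/7 + (4 - V)/7 = -4/7 + (4/7 - V/7) = -V/7)
((2 - 6*g(√(1 + 2))) - 89)² = ((2 - (-6)*√(1 + 2)/7) - 89)² = ((2 - (-6)*√3/7) - 89)² = ((2 + 6*√3/7) - 89)² = (-87 + 6*√3/7)²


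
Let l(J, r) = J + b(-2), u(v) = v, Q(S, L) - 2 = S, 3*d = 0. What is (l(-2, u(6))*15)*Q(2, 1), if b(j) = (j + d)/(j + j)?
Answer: -90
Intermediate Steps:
d = 0 (d = (⅓)*0 = 0)
Q(S, L) = 2 + S
b(j) = ½ (b(j) = (j + 0)/(j + j) = j/((2*j)) = j*(1/(2*j)) = ½)
l(J, r) = ½ + J (l(J, r) = J + ½ = ½ + J)
(l(-2, u(6))*15)*Q(2, 1) = ((½ - 2)*15)*(2 + 2) = -3/2*15*4 = -45/2*4 = -90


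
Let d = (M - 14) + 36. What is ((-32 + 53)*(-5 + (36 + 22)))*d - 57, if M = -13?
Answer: 9960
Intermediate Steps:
d = 9 (d = (-13 - 14) + 36 = -27 + 36 = 9)
((-32 + 53)*(-5 + (36 + 22)))*d - 57 = ((-32 + 53)*(-5 + (36 + 22)))*9 - 57 = (21*(-5 + 58))*9 - 57 = (21*53)*9 - 57 = 1113*9 - 57 = 10017 - 57 = 9960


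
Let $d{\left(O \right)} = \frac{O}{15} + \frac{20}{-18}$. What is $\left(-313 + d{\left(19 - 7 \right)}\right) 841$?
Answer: $- \frac{11857259}{45} \approx -2.6349 \cdot 10^{5}$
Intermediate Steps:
$d{\left(O \right)} = - \frac{10}{9} + \frac{O}{15}$ ($d{\left(O \right)} = O \frac{1}{15} + 20 \left(- \frac{1}{18}\right) = \frac{O}{15} - \frac{10}{9} = - \frac{10}{9} + \frac{O}{15}$)
$\left(-313 + d{\left(19 - 7 \right)}\right) 841 = \left(-313 - \left(\frac{10}{9} - \frac{19 - 7}{15}\right)\right) 841 = \left(-313 + \left(- \frac{10}{9} + \frac{1}{15} \cdot 12\right)\right) 841 = \left(-313 + \left(- \frac{10}{9} + \frac{4}{5}\right)\right) 841 = \left(-313 - \frac{14}{45}\right) 841 = \left(- \frac{14099}{45}\right) 841 = - \frac{11857259}{45}$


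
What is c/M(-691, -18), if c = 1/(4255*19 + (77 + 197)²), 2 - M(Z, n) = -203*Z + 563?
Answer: -1/21958978114 ≈ -4.5539e-11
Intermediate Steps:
M(Z, n) = -561 + 203*Z (M(Z, n) = 2 - (-203*Z + 563) = 2 - (563 - 203*Z) = 2 + (-563 + 203*Z) = -561 + 203*Z)
c = 1/155921 (c = 1/(80845 + 274²) = 1/(80845 + 75076) = 1/155921 ≈ 6.4135e-6)
c/M(-691, -18) = 1/(155921*(-561 + 203*(-691))) = 1/(155921*(-561 - 140273)) = (1/155921)/(-140834) = (1/155921)*(-1/140834) = -1/21958978114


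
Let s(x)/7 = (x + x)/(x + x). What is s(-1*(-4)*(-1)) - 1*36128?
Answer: -36121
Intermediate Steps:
s(x) = 7 (s(x) = 7*((x + x)/(x + x)) = 7*((2*x)/((2*x))) = 7*((2*x)*(1/(2*x))) = 7*1 = 7)
s(-1*(-4)*(-1)) - 1*36128 = 7 - 1*36128 = 7 - 36128 = -36121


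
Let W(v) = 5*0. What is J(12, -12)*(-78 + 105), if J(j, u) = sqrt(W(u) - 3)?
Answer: 27*I*sqrt(3) ≈ 46.765*I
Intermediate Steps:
W(v) = 0
J(j, u) = I*sqrt(3) (J(j, u) = sqrt(0 - 3) = sqrt(-3) = I*sqrt(3))
J(12, -12)*(-78 + 105) = (I*sqrt(3))*(-78 + 105) = (I*sqrt(3))*27 = 27*I*sqrt(3)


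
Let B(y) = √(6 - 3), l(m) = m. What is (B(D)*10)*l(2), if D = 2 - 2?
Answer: 20*√3 ≈ 34.641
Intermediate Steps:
D = 0
B(y) = √3
(B(D)*10)*l(2) = (√3*10)*2 = (10*√3)*2 = 20*√3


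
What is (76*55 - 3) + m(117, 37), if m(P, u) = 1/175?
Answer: 730976/175 ≈ 4177.0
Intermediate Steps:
m(P, u) = 1/175
(76*55 - 3) + m(117, 37) = (76*55 - 3) + 1/175 = (4180 - 3) + 1/175 = 4177 + 1/175 = 730976/175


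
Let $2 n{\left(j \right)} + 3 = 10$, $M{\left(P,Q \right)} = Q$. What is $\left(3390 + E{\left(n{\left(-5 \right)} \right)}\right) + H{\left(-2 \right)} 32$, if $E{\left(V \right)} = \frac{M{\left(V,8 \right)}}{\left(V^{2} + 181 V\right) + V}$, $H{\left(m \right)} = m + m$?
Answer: $\frac{8471446}{2597} \approx 3262.0$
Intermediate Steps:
$H{\left(m \right)} = 2 m$
$n{\left(j \right)} = \frac{7}{2}$ ($n{\left(j \right)} = - \frac{3}{2} + \frac{1}{2} \cdot 10 = - \frac{3}{2} + 5 = \frac{7}{2}$)
$E{\left(V \right)} = \frac{8}{V^{2} + 182 V}$ ($E{\left(V \right)} = \frac{8}{\left(V^{2} + 181 V\right) + V} = \frac{8}{V^{2} + 182 V}$)
$\left(3390 + E{\left(n{\left(-5 \right)} \right)}\right) + H{\left(-2 \right)} 32 = \left(3390 + \frac{8}{\frac{7}{2} \left(182 + \frac{7}{2}\right)}\right) + 2 \left(-2\right) 32 = \left(3390 + 8 \cdot \frac{2}{7} \frac{1}{\frac{371}{2}}\right) - 128 = \left(3390 + 8 \cdot \frac{2}{7} \cdot \frac{2}{371}\right) - 128 = \left(3390 + \frac{32}{2597}\right) - 128 = \frac{8803862}{2597} - 128 = \frac{8471446}{2597}$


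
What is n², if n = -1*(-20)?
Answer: 400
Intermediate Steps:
n = 20
n² = 20² = 400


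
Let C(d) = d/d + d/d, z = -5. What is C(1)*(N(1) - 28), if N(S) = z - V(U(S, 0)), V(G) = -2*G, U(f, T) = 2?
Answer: -58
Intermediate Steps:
C(d) = 2 (C(d) = 1 + 1 = 2)
N(S) = -1 (N(S) = -5 - (-2)*2 = -5 - 1*(-4) = -5 + 4 = -1)
C(1)*(N(1) - 28) = 2*(-1 - 28) = 2*(-29) = -58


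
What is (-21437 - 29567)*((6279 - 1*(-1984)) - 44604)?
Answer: 1853536364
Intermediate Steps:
(-21437 - 29567)*((6279 - 1*(-1984)) - 44604) = -51004*((6279 + 1984) - 44604) = -51004*(8263 - 44604) = -51004*(-36341) = 1853536364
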